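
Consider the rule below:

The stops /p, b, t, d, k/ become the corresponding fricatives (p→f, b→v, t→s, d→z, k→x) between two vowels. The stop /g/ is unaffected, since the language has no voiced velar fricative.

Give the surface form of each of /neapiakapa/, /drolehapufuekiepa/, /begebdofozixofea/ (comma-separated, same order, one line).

/neapiakapa/: /p/ is a stop between vowels /a/ and /i/, so it spirantizes to the fricative [f]. /k/ is a stop between vowels /a/ and /a/, so it spirantizes to the fricative [x]. /p/ is a stop between vowels /a/ and /a/, so it spirantizes to the fricative [f]. → [neafiaxafa].
/drolehapufuekiepa/: /p/ is a stop between vowels /a/ and /u/, so it spirantizes to the fricative [f]. /k/ is a stop between vowels /e/ and /i/, so it spirantizes to the fricative [x]. /p/ is a stop between vowels /e/ and /a/, so it spirantizes to the fricative [f]. → [drolehafufuexiefa].
/begebdofozixofea/: the rule's environment is not met; surfaces unchanged as [begebdofozixofea].

neafiaxafa, drolehafufuexiefa, begebdofozixofea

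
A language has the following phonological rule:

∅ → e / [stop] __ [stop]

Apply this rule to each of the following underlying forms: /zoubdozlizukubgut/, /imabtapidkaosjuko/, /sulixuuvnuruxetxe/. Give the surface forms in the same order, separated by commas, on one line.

/zoubdozlizukubgut/: /b/ and /d/ form a stop–stop cluster, so [e] is inserted between them. /b/ and /g/ form a stop–stop cluster, so [e] is inserted between them. → [zoubedozlizukubegut].
/imabtapidkaosjuko/: /b/ and /t/ form a stop–stop cluster, so [e] is inserted between them. /d/ and /k/ form a stop–stop cluster, so [e] is inserted between them. → [imabetapidekaosjuko].
/sulixuuvnuruxetxe/: the rule's environment is not met; surfaces unchanged as [sulixuuvnuruxetxe].

zoubedozlizukubegut, imabetapidekaosjuko, sulixuuvnuruxetxe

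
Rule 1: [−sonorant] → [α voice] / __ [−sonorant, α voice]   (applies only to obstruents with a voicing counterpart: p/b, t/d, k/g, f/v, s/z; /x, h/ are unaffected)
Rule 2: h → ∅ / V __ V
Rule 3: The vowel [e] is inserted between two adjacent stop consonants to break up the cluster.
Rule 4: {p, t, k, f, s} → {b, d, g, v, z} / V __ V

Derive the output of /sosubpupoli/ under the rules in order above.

Rule 1 (regressive voicing assimilation): /b/ precedes the voiceless obstruent /p/, so it devoices to [p] by assimilation. /sosubpupoli/ → sosuppupoli.
Rule 2 (intervocalic h-deletion): no segment meets the environment; /sosuppupoli/ is unchanged.
Rule 3 (stop-cluster e-epenthesis): /p/ and /p/ form a stop–stop cluster, so [e] is inserted between them. /sosuppupoli/ → sosupepupoli.
Rule 4 (intervocalic voicing): /s/ is a voiceless obstruent between vowels /o/ and /u/, so it voices to [z]. /p/ is a voiceless obstruent between vowels /u/ and /e/, so it voices to [b]. /p/ is a voiceless obstruent between vowels /e/ and /u/, so it voices to [b]. /p/ is a voiceless obstruent between vowels /u/ and /o/, so it voices to [b]. /sosupepupoli/ → sozubebuboli.

sozubebuboli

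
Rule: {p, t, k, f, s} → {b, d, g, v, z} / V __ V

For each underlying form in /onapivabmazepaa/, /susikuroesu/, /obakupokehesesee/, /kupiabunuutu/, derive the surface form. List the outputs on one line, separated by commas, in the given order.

/onapivabmazepaa/: /p/ is a voiceless obstruent between vowels /a/ and /i/, so it voices to [b]. /p/ is a voiceless obstruent between vowels /e/ and /a/, so it voices to [b]. → [onabivabmazebaa].
/susikuroesu/: /s/ is a voiceless obstruent between vowels /u/ and /i/, so it voices to [z]. /k/ is a voiceless obstruent between vowels /i/ and /u/, so it voices to [g]. /s/ is a voiceless obstruent between vowels /e/ and /u/, so it voices to [z]. → [suziguroezu].
/obakupokehesesee/: /k/ is a voiceless obstruent between vowels /a/ and /u/, so it voices to [g]. /p/ is a voiceless obstruent between vowels /u/ and /o/, so it voices to [b]. /k/ is a voiceless obstruent between vowels /o/ and /e/, so it voices to [g]. /s/ is a voiceless obstruent between vowels /e/ and /e/, so it voices to [z]. /s/ is a voiceless obstruent between vowels /e/ and /e/, so it voices to [z]. → [obagubogehezezee].
/kupiabunuutu/: /p/ is a voiceless obstruent between vowels /u/ and /i/, so it voices to [b]. /t/ is a voiceless obstruent between vowels /u/ and /u/, so it voices to [d]. → [kubiabunuudu].

onabivabmazebaa, suziguroezu, obagubogehezezee, kubiabunuudu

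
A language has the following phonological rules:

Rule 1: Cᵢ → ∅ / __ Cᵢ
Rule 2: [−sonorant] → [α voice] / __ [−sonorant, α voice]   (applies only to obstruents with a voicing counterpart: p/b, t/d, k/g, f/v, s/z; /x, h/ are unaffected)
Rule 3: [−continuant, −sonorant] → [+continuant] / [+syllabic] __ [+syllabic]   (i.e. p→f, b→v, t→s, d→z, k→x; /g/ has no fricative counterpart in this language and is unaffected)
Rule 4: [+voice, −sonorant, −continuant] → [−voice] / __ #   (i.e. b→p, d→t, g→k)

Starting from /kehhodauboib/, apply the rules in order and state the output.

Rule 1 (degemination): /hh/ is a geminate; the first /h/ deletes. /kehhodauboib/ → kehodauboib.
Rule 2 (regressive voicing assimilation): no segment meets the environment; /kehodauboib/ is unchanged.
Rule 3 (intervocalic spirantization): /d/ is a stop between vowels /o/ and /a/, so it spirantizes to the fricative [z]. /b/ is a stop between vowels /u/ and /o/, so it spirantizes to the fricative [v]. /kehodauboib/ → kehozauvoib.
Rule 4 (final devoicing): /b/ is a voiced stop in word-final position, so it devoices to [p]. /kehozauvoib/ → kehozauvoip.

kehozauvoip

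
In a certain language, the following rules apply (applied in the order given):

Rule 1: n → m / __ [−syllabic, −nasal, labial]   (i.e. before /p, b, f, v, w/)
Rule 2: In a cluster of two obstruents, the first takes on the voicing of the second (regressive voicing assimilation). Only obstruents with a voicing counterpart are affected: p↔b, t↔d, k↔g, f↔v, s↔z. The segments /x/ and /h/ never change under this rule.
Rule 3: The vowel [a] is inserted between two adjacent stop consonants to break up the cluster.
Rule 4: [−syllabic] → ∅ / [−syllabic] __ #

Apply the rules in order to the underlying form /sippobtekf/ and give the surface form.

Rule 1 (nasal place assimilation): no segment meets the environment; /sippobtekf/ is unchanged.
Rule 2 (regressive voicing assimilation): /b/ precedes the voiceless obstruent /t/, so it devoices to [p] by assimilation. /sippobtekf/ → sippoptekf.
Rule 3 (stop-cluster a-epenthesis): /p/ and /p/ form a stop–stop cluster, so [a] is inserted between them. /p/ and /t/ form a stop–stop cluster, so [a] is inserted between them. /sippoptekf/ → sipapopatekf.
Rule 4 (final cluster simplification): /f/ is the second consonant of a word-final cluster /kf/, so it deletes. /sipapopatekf/ → sipapopatek.

sipapopatek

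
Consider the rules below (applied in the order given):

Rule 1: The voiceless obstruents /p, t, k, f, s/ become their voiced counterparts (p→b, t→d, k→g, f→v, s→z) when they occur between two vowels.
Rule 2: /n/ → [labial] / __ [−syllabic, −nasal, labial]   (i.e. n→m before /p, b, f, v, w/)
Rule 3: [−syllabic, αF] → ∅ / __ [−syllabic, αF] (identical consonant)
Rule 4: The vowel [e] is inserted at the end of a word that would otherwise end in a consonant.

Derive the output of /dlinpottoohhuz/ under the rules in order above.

dlimpotoohuze

Rule 1 (intervocalic voicing): no segment meets the environment; /dlinpottoohhuz/ is unchanged.
Rule 2 (nasal place assimilation): /n/ precedes the labial consonant /p/, so it assimilates in place to [m]. /dlinpottoohhuz/ → dlimpottoohhuz.
Rule 3 (degemination): /tt/ is a geminate; the first /t/ deletes. /hh/ is a geminate; the first /h/ deletes. /dlimpottoohhuz/ → dlimpotoohuz.
Rule 4 (final e-epenthesis): the form ends in the consonant /z/, so [e] is inserted word-finally. /dlimpotoohuz/ → dlimpotoohuze.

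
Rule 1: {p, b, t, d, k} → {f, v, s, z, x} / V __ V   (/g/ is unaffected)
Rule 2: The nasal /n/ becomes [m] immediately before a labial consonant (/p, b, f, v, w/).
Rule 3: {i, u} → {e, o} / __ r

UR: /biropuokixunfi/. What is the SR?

Rule 1 (intervocalic spirantization): /p/ is a stop between vowels /o/ and /u/, so it spirantizes to the fricative [f]. /k/ is a stop between vowels /o/ and /i/, so it spirantizes to the fricative [x]. /biropuokixunfi/ → birofuoxixunfi.
Rule 2 (nasal place assimilation): /n/ precedes the labial consonant /f/, so it assimilates in place to [m]. /birofuoxixunfi/ → birofuoxixumfi.
Rule 3 (pre-rhotic lowering): /i/ is a high vowel immediately before /r/, so it lowers to [e]. /birofuoxixumfi/ → berofuoxixumfi.

berofuoxixumfi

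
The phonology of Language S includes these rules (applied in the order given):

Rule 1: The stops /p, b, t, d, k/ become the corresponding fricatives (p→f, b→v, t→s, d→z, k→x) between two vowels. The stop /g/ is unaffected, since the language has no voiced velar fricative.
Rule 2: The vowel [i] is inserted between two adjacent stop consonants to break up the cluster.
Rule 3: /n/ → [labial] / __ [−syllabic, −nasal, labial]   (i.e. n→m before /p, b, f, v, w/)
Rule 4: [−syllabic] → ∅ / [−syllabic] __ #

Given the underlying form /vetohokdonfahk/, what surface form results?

Rule 1 (intervocalic spirantization): /t/ is a stop between vowels /e/ and /o/, so it spirantizes to the fricative [s]. /vetohokdonfahk/ → vesohokdonfahk.
Rule 2 (stop-cluster i-epenthesis): /k/ and /d/ form a stop–stop cluster, so [i] is inserted between them. /vesohokdonfahk/ → vesohokidonfahk.
Rule 3 (nasal place assimilation): /n/ precedes the labial consonant /f/, so it assimilates in place to [m]. /vesohokidonfahk/ → vesohokidomfahk.
Rule 4 (final cluster simplification): /k/ is the second consonant of a word-final cluster /hk/, so it deletes. /vesohokidomfahk/ → vesohokidomfah.

vesohokidomfah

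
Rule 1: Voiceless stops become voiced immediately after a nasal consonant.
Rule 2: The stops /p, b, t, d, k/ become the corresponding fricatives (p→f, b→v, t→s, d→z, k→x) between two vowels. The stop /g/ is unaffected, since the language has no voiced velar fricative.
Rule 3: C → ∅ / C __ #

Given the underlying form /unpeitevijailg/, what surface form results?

unbeisevijail

Rule 1 (post-nasal voicing): /p/ is a voiceless stop immediately after the nasal /n/, so it voices to [b]. /unpeitevijailg/ → unbeitevijailg.
Rule 2 (intervocalic spirantization): /t/ is a stop between vowels /i/ and /e/, so it spirantizes to the fricative [s]. /unbeitevijailg/ → unbeisevijailg.
Rule 3 (final cluster simplification): /g/ is the second consonant of a word-final cluster /lg/, so it deletes. /unbeisevijailg/ → unbeisevijail.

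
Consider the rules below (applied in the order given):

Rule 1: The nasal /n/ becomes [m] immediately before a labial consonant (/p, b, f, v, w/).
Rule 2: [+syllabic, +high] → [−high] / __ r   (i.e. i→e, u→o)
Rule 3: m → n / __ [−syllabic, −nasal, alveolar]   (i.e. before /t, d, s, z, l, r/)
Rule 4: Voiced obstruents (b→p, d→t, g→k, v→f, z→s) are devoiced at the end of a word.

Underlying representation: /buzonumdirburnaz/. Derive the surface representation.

buzonunderbornas

Rule 1 (nasal place assimilation): no segment meets the environment; /buzonumdirburnaz/ is unchanged.
Rule 2 (pre-rhotic lowering): /i/ is a high vowel immediately before /r/, so it lowers to [e]. /u/ is a high vowel immediately before /r/, so it lowers to [o]. /buzonumdirburnaz/ → buzonumderbornaz.
Rule 3 (nasal place assimilation): /m/ precedes the alveolar consonant /d/, so it assimilates in place to [n]. /buzonumderbornaz/ → buzonunderbornaz.
Rule 4 (final devoicing): /z/ is a voiced obstruent in word-final position, so it devoices to [s]. /buzonunderbornaz/ → buzonunderbornas.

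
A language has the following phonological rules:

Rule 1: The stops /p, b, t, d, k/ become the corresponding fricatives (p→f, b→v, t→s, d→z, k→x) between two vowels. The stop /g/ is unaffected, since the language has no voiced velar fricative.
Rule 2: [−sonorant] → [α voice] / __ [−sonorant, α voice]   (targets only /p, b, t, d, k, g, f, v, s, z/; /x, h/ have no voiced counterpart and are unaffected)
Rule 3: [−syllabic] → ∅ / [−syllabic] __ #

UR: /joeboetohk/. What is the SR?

Rule 1 (intervocalic spirantization): /b/ is a stop between vowels /e/ and /o/, so it spirantizes to the fricative [v]. /t/ is a stop between vowels /e/ and /o/, so it spirantizes to the fricative [s]. /joeboetohk/ → joevoesohk.
Rule 2 (regressive voicing assimilation): no segment meets the environment; /joevoesohk/ is unchanged.
Rule 3 (final cluster simplification): /k/ is the second consonant of a word-final cluster /hk/, so it deletes. /joevoesohk/ → joevoesoh.

joevoesoh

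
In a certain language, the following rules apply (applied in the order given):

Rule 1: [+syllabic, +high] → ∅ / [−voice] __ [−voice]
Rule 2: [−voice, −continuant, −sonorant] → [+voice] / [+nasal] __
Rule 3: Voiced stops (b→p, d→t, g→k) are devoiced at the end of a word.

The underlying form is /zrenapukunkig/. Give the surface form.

zrenapkungik

Rule 1 (high vowel syncope): /u/ is a high vowel flanked by voiceless consonants /p/ and /k/, so it deletes. /zrenapukunkig/ → zrenapkunkig.
Rule 2 (post-nasal voicing): /k/ is a voiceless stop immediately after the nasal /n/, so it voices to [g]. /zrenapkunkig/ → zrenapkungig.
Rule 3 (final devoicing): /g/ is a voiced stop in word-final position, so it devoices to [k]. /zrenapkungig/ → zrenapkungik.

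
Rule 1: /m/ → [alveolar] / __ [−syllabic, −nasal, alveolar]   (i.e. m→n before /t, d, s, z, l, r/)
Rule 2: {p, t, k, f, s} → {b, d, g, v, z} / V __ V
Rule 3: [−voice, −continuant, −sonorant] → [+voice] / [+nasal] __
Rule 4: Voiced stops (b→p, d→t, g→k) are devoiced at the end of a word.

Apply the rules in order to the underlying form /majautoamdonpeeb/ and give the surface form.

majaudoandonbeep

Rule 1 (nasal place assimilation): /m/ precedes the alveolar consonant /d/, so it assimilates in place to [n]. /majautoamdonpeeb/ → majautoandonpeeb.
Rule 2 (intervocalic voicing): /t/ is a voiceless obstruent between vowels /u/ and /o/, so it voices to [d]. /majautoandonpeeb/ → majaudoandonpeeb.
Rule 3 (post-nasal voicing): /p/ is a voiceless stop immediately after the nasal /n/, so it voices to [b]. /majaudoandonpeeb/ → majaudoandonbeeb.
Rule 4 (final devoicing): /b/ is a voiced stop in word-final position, so it devoices to [p]. /majaudoandonbeeb/ → majaudoandonbeep.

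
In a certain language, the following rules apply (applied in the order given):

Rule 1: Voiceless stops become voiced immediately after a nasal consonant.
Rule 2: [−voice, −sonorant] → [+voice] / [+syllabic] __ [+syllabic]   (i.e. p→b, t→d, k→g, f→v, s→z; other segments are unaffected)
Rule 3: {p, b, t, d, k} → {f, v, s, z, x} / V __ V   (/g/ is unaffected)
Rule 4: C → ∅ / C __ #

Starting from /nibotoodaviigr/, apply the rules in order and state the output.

nivozoozaviig

Rule 1 (post-nasal voicing): no segment meets the environment; /nibotoodaviigr/ is unchanged.
Rule 2 (intervocalic voicing): /t/ is a voiceless obstruent between vowels /o/ and /o/, so it voices to [d]. /nibotoodaviigr/ → nibodoodaviigr.
Rule 3 (intervocalic spirantization): /b/ is a stop between vowels /i/ and /o/, so it spirantizes to the fricative [v]. /d/ is a stop between vowels /o/ and /o/, so it spirantizes to the fricative [z]. /d/ is a stop between vowels /o/ and /a/, so it spirantizes to the fricative [z]. /nibodoodaviigr/ → nivozoozaviigr.
Rule 4 (final cluster simplification): /r/ is the second consonant of a word-final cluster /gr/, so it deletes. /nivozoozaviigr/ → nivozoozaviig.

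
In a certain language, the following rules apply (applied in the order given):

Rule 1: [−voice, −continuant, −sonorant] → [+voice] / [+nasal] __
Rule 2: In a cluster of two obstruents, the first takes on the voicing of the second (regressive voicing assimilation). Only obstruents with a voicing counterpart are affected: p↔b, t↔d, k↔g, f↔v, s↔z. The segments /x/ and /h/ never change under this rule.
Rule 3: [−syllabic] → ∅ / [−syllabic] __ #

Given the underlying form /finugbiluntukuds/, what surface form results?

finugbilundukut

Rule 1 (post-nasal voicing): /t/ is a voiceless stop immediately after the nasal /n/, so it voices to [d]. /finugbiluntukuds/ → finugbilundukuds.
Rule 2 (regressive voicing assimilation): /d/ precedes the voiceless obstruent /s/, so it devoices to [t] by assimilation. /finugbilundukuds/ → finugbilundukuts.
Rule 3 (final cluster simplification): /s/ is the second consonant of a word-final cluster /ts/, so it deletes. /finugbilundukuts/ → finugbilundukut.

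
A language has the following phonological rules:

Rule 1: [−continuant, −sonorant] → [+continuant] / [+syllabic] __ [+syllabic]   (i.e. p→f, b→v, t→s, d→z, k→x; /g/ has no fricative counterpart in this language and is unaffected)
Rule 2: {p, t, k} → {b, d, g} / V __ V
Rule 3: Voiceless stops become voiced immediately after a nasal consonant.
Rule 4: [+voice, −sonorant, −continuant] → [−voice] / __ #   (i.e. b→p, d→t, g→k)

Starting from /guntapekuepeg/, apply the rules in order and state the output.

gundafexuefek

Rule 1 (intervocalic spirantization): /p/ is a stop between vowels /a/ and /e/, so it spirantizes to the fricative [f]. /k/ is a stop between vowels /e/ and /u/, so it spirantizes to the fricative [x]. /p/ is a stop between vowels /e/ and /e/, so it spirantizes to the fricative [f]. /guntapekuepeg/ → guntafexuefeg.
Rule 2 (intervocalic voicing): no segment meets the environment; /guntafexuefeg/ is unchanged.
Rule 3 (post-nasal voicing): /t/ is a voiceless stop immediately after the nasal /n/, so it voices to [d]. /guntafexuefeg/ → gundafexuefeg.
Rule 4 (final devoicing): /g/ is a voiced stop in word-final position, so it devoices to [k]. /gundafexuefeg/ → gundafexuefek.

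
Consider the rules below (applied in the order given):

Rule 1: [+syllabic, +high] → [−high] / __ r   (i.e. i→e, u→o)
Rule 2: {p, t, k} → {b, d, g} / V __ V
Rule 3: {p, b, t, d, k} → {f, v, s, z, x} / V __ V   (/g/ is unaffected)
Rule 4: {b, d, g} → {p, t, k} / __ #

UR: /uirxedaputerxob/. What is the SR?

uerxezavuzerxop

Rule 1 (pre-rhotic lowering): /i/ is a high vowel immediately before /r/, so it lowers to [e]. /uirxedaputerxob/ → uerxedaputerxob.
Rule 2 (intervocalic voicing): /p/ is a voiceless stop between vowels /a/ and /u/, so it voices to [b]. /t/ is a voiceless stop between vowels /u/ and /e/, so it voices to [d]. /uerxedaputerxob/ → uerxedabuderxob.
Rule 3 (intervocalic spirantization): /d/ is a stop between vowels /e/ and /a/, so it spirantizes to the fricative [z]. /b/ is a stop between vowels /a/ and /u/, so it spirantizes to the fricative [v]. /d/ is a stop between vowels /u/ and /e/, so it spirantizes to the fricative [z]. /uerxedabuderxob/ → uerxezavuzerxob.
Rule 4 (final devoicing): /b/ is a voiced stop in word-final position, so it devoices to [p]. /uerxezavuzerxob/ → uerxezavuzerxop.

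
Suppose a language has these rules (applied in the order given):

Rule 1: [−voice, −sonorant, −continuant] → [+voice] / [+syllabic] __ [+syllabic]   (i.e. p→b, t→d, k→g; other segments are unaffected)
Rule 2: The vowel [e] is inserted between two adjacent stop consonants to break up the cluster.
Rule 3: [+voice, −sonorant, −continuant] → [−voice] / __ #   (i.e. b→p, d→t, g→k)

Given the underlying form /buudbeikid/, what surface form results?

Rule 1 (intervocalic voicing): /k/ is a voiceless stop between vowels /i/ and /i/, so it voices to [g]. /buudbeikid/ → buudbeigid.
Rule 2 (stop-cluster e-epenthesis): /d/ and /b/ form a stop–stop cluster, so [e] is inserted between them. /buudbeigid/ → buudebeigid.
Rule 3 (final devoicing): /d/ is a voiced stop in word-final position, so it devoices to [t]. /buudebeigid/ → buudebeigit.

buudebeigit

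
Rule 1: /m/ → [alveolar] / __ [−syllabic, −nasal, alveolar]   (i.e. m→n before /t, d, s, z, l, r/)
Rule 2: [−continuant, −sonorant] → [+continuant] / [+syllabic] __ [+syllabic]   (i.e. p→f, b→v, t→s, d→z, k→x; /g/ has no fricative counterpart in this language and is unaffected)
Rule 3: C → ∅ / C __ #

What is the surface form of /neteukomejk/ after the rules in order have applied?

neseuxomej

Rule 1 (nasal place assimilation): no segment meets the environment; /neteukomejk/ is unchanged.
Rule 2 (intervocalic spirantization): /t/ is a stop between vowels /e/ and /e/, so it spirantizes to the fricative [s]. /k/ is a stop between vowels /u/ and /o/, so it spirantizes to the fricative [x]. /neteukomejk/ → neseuxomejk.
Rule 3 (final cluster simplification): /k/ is the second consonant of a word-final cluster /jk/, so it deletes. /neseuxomejk/ → neseuxomej.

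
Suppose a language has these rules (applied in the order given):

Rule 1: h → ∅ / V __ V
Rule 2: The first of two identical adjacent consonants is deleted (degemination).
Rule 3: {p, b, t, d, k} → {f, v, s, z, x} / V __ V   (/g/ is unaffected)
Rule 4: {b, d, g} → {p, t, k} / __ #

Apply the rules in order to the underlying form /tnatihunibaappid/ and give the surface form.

Rule 1 (intervocalic h-deletion): /h/ occurs between vowels /i/ and /u/, so it deletes. /tnatihunibaappid/ → tnatiunibaappid.
Rule 2 (degemination): /pp/ is a geminate; the first /p/ deletes. /tnatiunibaappid/ → tnatiunibaapid.
Rule 3 (intervocalic spirantization): /t/ is a stop between vowels /a/ and /i/, so it spirantizes to the fricative [s]. /b/ is a stop between vowels /i/ and /a/, so it spirantizes to the fricative [v]. /p/ is a stop between vowels /a/ and /i/, so it spirantizes to the fricative [f]. /tnatiunibaapid/ → tnasiunivaafid.
Rule 4 (final devoicing): /d/ is a voiced stop in word-final position, so it devoices to [t]. /tnasiunivaafid/ → tnasiunivaafit.

tnasiunivaafit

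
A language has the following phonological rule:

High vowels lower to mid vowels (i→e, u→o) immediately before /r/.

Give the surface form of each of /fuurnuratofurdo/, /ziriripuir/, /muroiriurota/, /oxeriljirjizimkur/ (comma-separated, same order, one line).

fuornoratofordo, zereripuer, moroeriorota, oxeriljerjizimkor

/fuurnuratofurdo/: /u/ is a high vowel immediately before /r/, so it lowers to [o]. /u/ is a high vowel immediately before /r/, so it lowers to [o]. /u/ is a high vowel immediately before /r/, so it lowers to [o]. → [fuornoratofordo].
/ziriripuir/: /i/ is a high vowel immediately before /r/, so it lowers to [e]. /i/ is a high vowel immediately before /r/, so it lowers to [e]. /i/ is a high vowel immediately before /r/, so it lowers to [e]. → [zereripuer].
/muroiriurota/: /u/ is a high vowel immediately before /r/, so it lowers to [o]. /i/ is a high vowel immediately before /r/, so it lowers to [e]. /u/ is a high vowel immediately before /r/, so it lowers to [o]. → [moroeriorota].
/oxeriljirjizimkur/: /i/ is a high vowel immediately before /r/, so it lowers to [e]. /u/ is a high vowel immediately before /r/, so it lowers to [o]. → [oxeriljerjizimkor].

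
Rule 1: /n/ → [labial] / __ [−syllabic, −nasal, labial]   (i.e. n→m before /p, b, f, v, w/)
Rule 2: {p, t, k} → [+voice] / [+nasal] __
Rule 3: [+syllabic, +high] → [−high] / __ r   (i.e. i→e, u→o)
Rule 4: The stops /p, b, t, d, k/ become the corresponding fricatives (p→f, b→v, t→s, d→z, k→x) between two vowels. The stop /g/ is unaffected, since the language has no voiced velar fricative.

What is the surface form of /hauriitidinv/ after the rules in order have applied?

Rule 1 (nasal place assimilation): /n/ precedes the labial consonant /v/, so it assimilates in place to [m]. /hauriitidinv/ → hauriitidimv.
Rule 2 (post-nasal voicing): no segment meets the environment; /hauriitidimv/ is unchanged.
Rule 3 (pre-rhotic lowering): /u/ is a high vowel immediately before /r/, so it lowers to [o]. /hauriitidimv/ → haoriitidimv.
Rule 4 (intervocalic spirantization): /t/ is a stop between vowels /i/ and /i/, so it spirantizes to the fricative [s]. /d/ is a stop between vowels /i/ and /i/, so it spirantizes to the fricative [z]. /haoriitidimv/ → haoriisizimv.

haoriisizimv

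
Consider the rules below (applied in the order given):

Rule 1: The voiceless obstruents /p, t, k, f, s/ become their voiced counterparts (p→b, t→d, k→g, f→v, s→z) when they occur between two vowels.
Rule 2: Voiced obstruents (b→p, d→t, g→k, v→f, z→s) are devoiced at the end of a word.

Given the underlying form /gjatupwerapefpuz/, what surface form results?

gjadupwerabefpus

Rule 1 (intervocalic voicing): /t/ is a voiceless obstruent between vowels /a/ and /u/, so it voices to [d]. /p/ is a voiceless obstruent between vowels /a/ and /e/, so it voices to [b]. /gjatupwerapefpuz/ → gjadupwerabefpuz.
Rule 2 (final devoicing): /z/ is a voiced obstruent in word-final position, so it devoices to [s]. /gjadupwerabefpuz/ → gjadupwerabefpus.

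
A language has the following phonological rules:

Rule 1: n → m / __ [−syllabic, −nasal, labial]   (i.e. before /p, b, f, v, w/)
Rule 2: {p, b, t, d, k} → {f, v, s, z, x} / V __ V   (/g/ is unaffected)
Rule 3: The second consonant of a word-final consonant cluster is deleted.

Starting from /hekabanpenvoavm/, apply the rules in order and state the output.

Rule 1 (nasal place assimilation): /n/ precedes the labial consonant /p/, so it assimilates in place to [m]. /n/ precedes the labial consonant /v/, so it assimilates in place to [m]. /hekabanpenvoavm/ → hekabampemvoavm.
Rule 2 (intervocalic spirantization): /k/ is a stop between vowels /e/ and /a/, so it spirantizes to the fricative [x]. /b/ is a stop between vowels /a/ and /a/, so it spirantizes to the fricative [v]. /hekabampemvoavm/ → hexavampemvoavm.
Rule 3 (final cluster simplification): /m/ is the second consonant of a word-final cluster /vm/, so it deletes. /hexavampemvoavm/ → hexavampemvoav.

hexavampemvoav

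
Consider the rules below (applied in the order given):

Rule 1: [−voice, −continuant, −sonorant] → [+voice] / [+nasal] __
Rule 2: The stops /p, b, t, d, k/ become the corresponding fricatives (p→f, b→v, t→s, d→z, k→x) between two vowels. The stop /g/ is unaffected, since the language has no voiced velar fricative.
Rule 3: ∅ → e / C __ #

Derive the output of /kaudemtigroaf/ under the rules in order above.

Rule 1 (post-nasal voicing): /t/ is a voiceless stop immediately after the nasal /m/, so it voices to [d]. /kaudemtigroaf/ → kaudemdigroaf.
Rule 2 (intervocalic spirantization): /d/ is a stop between vowels /u/ and /e/, so it spirantizes to the fricative [z]. /kaudemdigroaf/ → kauzemdigroaf.
Rule 3 (final e-epenthesis): the form ends in the consonant /f/, so [e] is inserted word-finally. /kauzemdigroaf/ → kauzemdigroafe.

kauzemdigroafe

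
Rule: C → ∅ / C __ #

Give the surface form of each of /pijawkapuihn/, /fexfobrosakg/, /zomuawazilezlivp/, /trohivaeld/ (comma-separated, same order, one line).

pijawkapuih, fexfobrosak, zomuawazilezliv, trohivael

/pijawkapuihn/: /n/ is the second consonant of a word-final cluster /hn/, so it deletes. → [pijawkapuih].
/fexfobrosakg/: /g/ is the second consonant of a word-final cluster /kg/, so it deletes. → [fexfobrosak].
/zomuawazilezlivp/: /p/ is the second consonant of a word-final cluster /vp/, so it deletes. → [zomuawazilezliv].
/trohivaeld/: /d/ is the second consonant of a word-final cluster /ld/, so it deletes. → [trohivael].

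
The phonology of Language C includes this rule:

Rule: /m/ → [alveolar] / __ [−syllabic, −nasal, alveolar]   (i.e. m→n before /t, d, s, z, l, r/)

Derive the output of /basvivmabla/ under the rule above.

basvivmabla

No segment of /basvivmabla/ meets the structural description of the rule, so the form surfaces unchanged.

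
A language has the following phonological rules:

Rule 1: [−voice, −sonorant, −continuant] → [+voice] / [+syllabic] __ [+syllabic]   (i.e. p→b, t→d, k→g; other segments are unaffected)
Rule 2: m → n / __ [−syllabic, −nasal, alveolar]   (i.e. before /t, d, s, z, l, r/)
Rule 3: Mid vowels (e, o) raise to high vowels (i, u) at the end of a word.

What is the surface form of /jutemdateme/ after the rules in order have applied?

judendademi

Rule 1 (intervocalic voicing): /t/ is a voiceless stop between vowels /u/ and /e/, so it voices to [d]. /t/ is a voiceless stop between vowels /a/ and /e/, so it voices to [d]. /jutemdateme/ → judemdademe.
Rule 2 (nasal place assimilation): /m/ precedes the alveolar consonant /d/, so it assimilates in place to [n]. /judemdademe/ → judendademe.
Rule 3 (final vowel raising): /e/ is a mid vowel in word-final position, so it raises to [i]. /judendademe/ → judendademi.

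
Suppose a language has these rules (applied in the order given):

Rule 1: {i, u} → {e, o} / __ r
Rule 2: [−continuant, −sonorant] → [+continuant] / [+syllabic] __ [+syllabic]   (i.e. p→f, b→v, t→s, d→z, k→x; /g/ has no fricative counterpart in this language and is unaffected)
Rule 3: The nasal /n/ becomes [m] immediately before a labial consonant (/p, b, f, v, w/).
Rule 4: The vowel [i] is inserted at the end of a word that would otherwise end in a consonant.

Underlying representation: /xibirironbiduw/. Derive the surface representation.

Rule 1 (pre-rhotic lowering): /i/ is a high vowel immediately before /r/, so it lowers to [e]. /i/ is a high vowel immediately before /r/, so it lowers to [e]. /xibirironbiduw/ → xibereronbiduw.
Rule 2 (intervocalic spirantization): /b/ is a stop between vowels /i/ and /e/, so it spirantizes to the fricative [v]. /d/ is a stop between vowels /i/ and /u/, so it spirantizes to the fricative [z]. /xibereronbiduw/ → xivereronbizuw.
Rule 3 (nasal place assimilation): /n/ precedes the labial consonant /b/, so it assimilates in place to [m]. /xivereronbizuw/ → xivererombizuw.
Rule 4 (final i-epenthesis): the form ends in the consonant /w/, so [i] is inserted word-finally. /xivererombizuw/ → xivererombizuwi.

xivererombizuwi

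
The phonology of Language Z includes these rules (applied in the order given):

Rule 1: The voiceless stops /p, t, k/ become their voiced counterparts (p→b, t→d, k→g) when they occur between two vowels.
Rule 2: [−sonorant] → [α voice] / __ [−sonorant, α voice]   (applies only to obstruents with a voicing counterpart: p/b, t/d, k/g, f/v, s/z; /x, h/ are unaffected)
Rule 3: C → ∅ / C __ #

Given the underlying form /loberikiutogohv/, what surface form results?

Rule 1 (intervocalic voicing): /k/ is a voiceless stop between vowels /i/ and /i/, so it voices to [g]. /t/ is a voiceless stop between vowels /u/ and /o/, so it voices to [d]. /loberikiutogohv/ → loberigiudogohv.
Rule 2 (regressive voicing assimilation): no segment meets the environment; /loberigiudogohv/ is unchanged.
Rule 3 (final cluster simplification): /v/ is the second consonant of a word-final cluster /hv/, so it deletes. /loberigiudogohv/ → loberigiudogoh.

loberigiudogoh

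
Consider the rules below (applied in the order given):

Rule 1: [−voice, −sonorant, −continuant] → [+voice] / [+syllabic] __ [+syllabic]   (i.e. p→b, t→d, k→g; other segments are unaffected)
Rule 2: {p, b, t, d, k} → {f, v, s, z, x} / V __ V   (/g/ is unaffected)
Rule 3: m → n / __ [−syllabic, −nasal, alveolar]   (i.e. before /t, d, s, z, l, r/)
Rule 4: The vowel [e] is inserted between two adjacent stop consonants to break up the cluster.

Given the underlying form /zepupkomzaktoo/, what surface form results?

Rule 1 (intervocalic voicing): /p/ is a voiceless stop between vowels /e/ and /u/, so it voices to [b]. /zepupkomzaktoo/ → zebupkomzaktoo.
Rule 2 (intervocalic spirantization): /b/ is a stop between vowels /e/ and /u/, so it spirantizes to the fricative [v]. /zebupkomzaktoo/ → zevupkomzaktoo.
Rule 3 (nasal place assimilation): /m/ precedes the alveolar consonant /z/, so it assimilates in place to [n]. /zevupkomzaktoo/ → zevupkonzaktoo.
Rule 4 (stop-cluster e-epenthesis): /p/ and /k/ form a stop–stop cluster, so [e] is inserted between them. /k/ and /t/ form a stop–stop cluster, so [e] is inserted between them. /zevupkonzaktoo/ → zevupekonzaketoo.

zevupekonzaketoo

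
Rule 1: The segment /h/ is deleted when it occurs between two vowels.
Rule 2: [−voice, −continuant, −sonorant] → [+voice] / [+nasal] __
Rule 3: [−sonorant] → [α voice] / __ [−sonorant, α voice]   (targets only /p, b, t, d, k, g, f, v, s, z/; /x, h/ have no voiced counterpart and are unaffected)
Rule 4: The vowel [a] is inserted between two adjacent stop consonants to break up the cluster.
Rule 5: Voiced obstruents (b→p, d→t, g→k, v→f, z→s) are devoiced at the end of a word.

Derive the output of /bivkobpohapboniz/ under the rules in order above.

Rule 1 (intervocalic h-deletion): /h/ occurs between vowels /o/ and /a/, so it deletes. /bivkobpohapboniz/ → bivkobpoapboniz.
Rule 2 (post-nasal voicing): no segment meets the environment; /bivkobpoapboniz/ is unchanged.
Rule 3 (regressive voicing assimilation): /v/ precedes the voiceless obstruent /k/, so it devoices to [f] by assimilation. /b/ precedes the voiceless obstruent /p/, so it devoices to [p] by assimilation. /p/ precedes the voiced obstruent /b/, so it voices to [b] by assimilation. /bivkobpoapboniz/ → bifkoppoabboniz.
Rule 4 (stop-cluster a-epenthesis): /p/ and /p/ form a stop–stop cluster, so [a] is inserted between them. /b/ and /b/ form a stop–stop cluster, so [a] is inserted between them. /bifkoppoabboniz/ → bifkopapoababoniz.
Rule 5 (final devoicing): /z/ is a voiced obstruent in word-final position, so it devoices to [s]. /bifkopapoababoniz/ → bifkopapoababonis.

bifkopapoababonis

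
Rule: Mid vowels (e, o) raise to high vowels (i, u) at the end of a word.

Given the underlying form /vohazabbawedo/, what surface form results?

vohazabbawedu

/o/ is a mid vowel in word-final position, so it raises to [u].
Surface form: [vohazabbawedu].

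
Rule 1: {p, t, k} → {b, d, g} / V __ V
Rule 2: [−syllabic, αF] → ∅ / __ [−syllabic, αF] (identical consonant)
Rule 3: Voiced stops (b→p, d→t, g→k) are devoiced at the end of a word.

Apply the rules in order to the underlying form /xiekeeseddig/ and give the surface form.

xiegeesedik

Rule 1 (intervocalic voicing): /k/ is a voiceless stop between vowels /e/ and /e/, so it voices to [g]. /xiekeeseddig/ → xiegeeseddig.
Rule 2 (degemination): /dd/ is a geminate; the first /d/ deletes. /xiegeeseddig/ → xiegeesedig.
Rule 3 (final devoicing): /g/ is a voiced stop in word-final position, so it devoices to [k]. /xiegeesedig/ → xiegeesedik.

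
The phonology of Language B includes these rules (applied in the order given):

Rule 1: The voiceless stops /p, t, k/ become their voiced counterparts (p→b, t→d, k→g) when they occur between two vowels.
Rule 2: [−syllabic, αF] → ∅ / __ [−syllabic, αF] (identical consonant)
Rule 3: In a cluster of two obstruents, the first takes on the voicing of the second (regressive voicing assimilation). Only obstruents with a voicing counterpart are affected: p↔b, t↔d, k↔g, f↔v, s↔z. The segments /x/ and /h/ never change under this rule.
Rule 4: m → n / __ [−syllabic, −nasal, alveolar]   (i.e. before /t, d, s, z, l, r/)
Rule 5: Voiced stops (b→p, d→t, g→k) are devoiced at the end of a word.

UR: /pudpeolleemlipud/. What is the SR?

putpeoleenlibut

Rule 1 (intervocalic voicing): /p/ is a voiceless stop between vowels /i/ and /u/, so it voices to [b]. /pudpeolleemlipud/ → pudpeolleemlibud.
Rule 2 (degemination): /ll/ is a geminate; the first /l/ deletes. /pudpeolleemlibud/ → pudpeoleemlibud.
Rule 3 (regressive voicing assimilation): /d/ precedes the voiceless obstruent /p/, so it devoices to [t] by assimilation. /pudpeoleemlibud/ → putpeoleemlibud.
Rule 4 (nasal place assimilation): /m/ precedes the alveolar consonant /l/, so it assimilates in place to [n]. /putpeoleemlibud/ → putpeoleenlibud.
Rule 5 (final devoicing): /d/ is a voiced stop in word-final position, so it devoices to [t]. /putpeoleenlibud/ → putpeoleenlibut.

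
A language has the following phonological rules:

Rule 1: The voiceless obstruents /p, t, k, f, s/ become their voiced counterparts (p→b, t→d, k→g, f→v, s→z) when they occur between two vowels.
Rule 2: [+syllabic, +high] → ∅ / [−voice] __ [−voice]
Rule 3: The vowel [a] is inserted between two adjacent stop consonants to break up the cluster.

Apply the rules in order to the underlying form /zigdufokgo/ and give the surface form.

Rule 1 (intervocalic voicing): /f/ is a voiceless obstruent between vowels /u/ and /o/, so it voices to [v]. /zigdufokgo/ → zigduvokgo.
Rule 2 (high vowel syncope): no segment meets the environment; /zigduvokgo/ is unchanged.
Rule 3 (stop-cluster a-epenthesis): /g/ and /d/ form a stop–stop cluster, so [a] is inserted between them. /k/ and /g/ form a stop–stop cluster, so [a] is inserted between them. /zigduvokgo/ → zigaduvokago.

zigaduvokago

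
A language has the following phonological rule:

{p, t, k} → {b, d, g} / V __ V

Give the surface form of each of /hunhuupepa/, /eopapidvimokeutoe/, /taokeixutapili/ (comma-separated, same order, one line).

hunhuubeba, eobabidvimogeudoe, taogeixudabili

/hunhuupepa/: /p/ is a voiceless stop between vowels /u/ and /e/, so it voices to [b]. /p/ is a voiceless stop between vowels /e/ and /a/, so it voices to [b]. → [hunhuubeba].
/eopapidvimokeutoe/: /p/ is a voiceless stop between vowels /o/ and /a/, so it voices to [b]. /p/ is a voiceless stop between vowels /a/ and /i/, so it voices to [b]. /k/ is a voiceless stop between vowels /o/ and /e/, so it voices to [g]. /t/ is a voiceless stop between vowels /u/ and /o/, so it voices to [d]. → [eobabidvimogeudoe].
/taokeixutapili/: /k/ is a voiceless stop between vowels /o/ and /e/, so it voices to [g]. /t/ is a voiceless stop between vowels /u/ and /a/, so it voices to [d]. /p/ is a voiceless stop between vowels /a/ and /i/, so it voices to [b]. → [taogeixudabili].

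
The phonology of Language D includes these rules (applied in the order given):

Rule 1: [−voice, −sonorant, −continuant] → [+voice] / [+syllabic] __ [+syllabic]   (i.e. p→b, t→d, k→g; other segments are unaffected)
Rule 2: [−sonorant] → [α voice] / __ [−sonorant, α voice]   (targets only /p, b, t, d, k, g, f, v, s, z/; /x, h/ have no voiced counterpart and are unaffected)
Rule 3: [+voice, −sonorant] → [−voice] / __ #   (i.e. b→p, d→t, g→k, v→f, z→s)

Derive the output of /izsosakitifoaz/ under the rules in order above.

Rule 1 (intervocalic voicing): /k/ is a voiceless stop between vowels /a/ and /i/, so it voices to [g]. /t/ is a voiceless stop between vowels /i/ and /i/, so it voices to [d]. /izsosakitifoaz/ → izsosagidifoaz.
Rule 2 (regressive voicing assimilation): /z/ precedes the voiceless obstruent /s/, so it devoices to [s] by assimilation. /izsosagidifoaz/ → issosagidifoaz.
Rule 3 (final devoicing): /z/ is a voiced obstruent in word-final position, so it devoices to [s]. /issosagidifoaz/ → issosagidifoas.

issosagidifoas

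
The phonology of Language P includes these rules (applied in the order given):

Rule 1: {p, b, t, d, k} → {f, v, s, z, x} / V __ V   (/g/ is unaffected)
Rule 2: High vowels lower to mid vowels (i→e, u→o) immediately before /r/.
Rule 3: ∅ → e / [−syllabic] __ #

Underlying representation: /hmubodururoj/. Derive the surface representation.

Rule 1 (intervocalic spirantization): /b/ is a stop between vowels /u/ and /o/, so it spirantizes to the fricative [v]. /d/ is a stop between vowels /o/ and /u/, so it spirantizes to the fricative [z]. /hmubodururoj/ → hmuvozururoj.
Rule 2 (pre-rhotic lowering): /u/ is a high vowel immediately before /r/, so it lowers to [o]. /u/ is a high vowel immediately before /r/, so it lowers to [o]. /hmuvozururoj/ → hmuvozororoj.
Rule 3 (final e-epenthesis): the form ends in the consonant /j/, so [e] is inserted word-finally. /hmuvozororoj/ → hmuvozororoje.

hmuvozororoje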